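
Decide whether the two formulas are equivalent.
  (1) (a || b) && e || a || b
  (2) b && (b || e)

E1: (a || b) && e || a || b
    = a || b
E2: b && (b || e)
    = b
These differ: at a=1, b=0, e=0, E1 = 1 but E2 = 0.

No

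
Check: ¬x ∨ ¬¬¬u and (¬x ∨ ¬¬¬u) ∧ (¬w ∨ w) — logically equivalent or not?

Yes

E1: ¬x ∨ ¬¬¬u
    = ¬x ∨ ¬u   [double negation]
E2: (¬x ∨ ¬¬¬u) ∧ (¬w ∨ w)
    = (¬x ∨ ¬u) ∧ (¬w ∨ w)   [double negation]
    = ¬x ∨ ¬u   [complement / identity]
Both reduce to ¬x ∨ ¬u, so they are equivalent.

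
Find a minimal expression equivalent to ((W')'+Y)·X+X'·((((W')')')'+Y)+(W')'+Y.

W+Y

((W')'+Y)·X+X'·((((W')')')'+Y)+(W')'+Y
= ((W')'+Y)·X+X'·((W')'+Y)+(W')'+Y   (double negation)
= (W')'+Y+(W')'+Y   (distribution)
= (W')'+Y   (idempotence)
= W+Y   (double negation)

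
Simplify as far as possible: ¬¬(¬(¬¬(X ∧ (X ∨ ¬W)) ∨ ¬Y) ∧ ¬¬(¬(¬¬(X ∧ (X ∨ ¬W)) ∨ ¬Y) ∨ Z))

¬X ∧ Y

¬¬(¬(¬¬(X ∧ (X ∨ ¬W)) ∨ ¬Y) ∧ ¬¬(¬(¬¬(X ∧ (X ∨ ¬W)) ∨ ¬Y) ∨ Z))
= ¬¬(¬(¬¬(X ∧ (X ∨ ¬W)) ∨ ¬Y) ∧ (¬(¬¬(X ∧ (X ∨ ¬W)) ∨ ¬Y) ∨ Z))   — double negation
= ¬¬¬(¬¬(X ∧ (X ∨ ¬W)) ∨ ¬Y)   — absorption
= ¬(¬¬(X ∧ (X ∨ ¬W)) ∨ ¬Y)   — double negation
= ¬(X ∧ (X ∨ ¬W)) ∧ Y   — De Morgan
= ¬X ∧ Y   — absorption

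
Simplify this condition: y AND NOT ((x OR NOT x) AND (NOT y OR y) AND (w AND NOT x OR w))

y AND NOT w

y AND NOT ((x OR NOT x) AND (NOT y OR y) AND (w AND NOT x OR w))
= y AND NOT ((x OR NOT x) AND (w AND NOT x OR w))   — complement / identity
= y AND NOT (w AND NOT x OR w)   — complement / identity
= y AND NOT w   — absorption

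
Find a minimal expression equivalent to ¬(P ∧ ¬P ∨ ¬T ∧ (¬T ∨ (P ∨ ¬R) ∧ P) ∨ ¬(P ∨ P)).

T ∧ P

¬(P ∧ ¬P ∨ ¬T ∧ (¬T ∨ (P ∨ ¬R) ∧ P) ∨ ¬(P ∨ P))
= ¬(P ∧ ¬P ∨ ¬T ∧ (¬T ∨ (P ∨ ¬R) ∧ P) ∨ ¬P)
= ¬(¬T ∧ (¬T ∨ (P ∨ ¬R) ∧ P) ∨ ¬P)
= ¬(¬T ∧ (¬T ∨ P) ∨ ¬P)
= ¬(¬T ∨ ¬P)
= T ∧ P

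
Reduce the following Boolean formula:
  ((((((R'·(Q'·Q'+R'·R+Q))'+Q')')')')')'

R'·Q

((((((R'·(Q'·Q'+R'·R+Q))'+Q')')')')')'
= ((((((R'·(Q'·Q'+Q))'+Q')')')')')'   — complement / identity
= ((((((R'·(Q'+Q))'+Q')')')')')'   — idempotence
= ((((R'·(Q'+Q))'+Q')')')'   — double negation
= ((((R')'+Q')')')'   — complement / identity
= ((R')'+Q')'   — double negation
= R'·Q   — De Morgan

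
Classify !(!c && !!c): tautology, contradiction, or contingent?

!(!c && !!c)
= c || !c
= true

tautology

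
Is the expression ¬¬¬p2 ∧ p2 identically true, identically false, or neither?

identically false

¬¬¬p2 ∧ p2
= ¬p2 ∧ p2   (double negation)
= False   (complement)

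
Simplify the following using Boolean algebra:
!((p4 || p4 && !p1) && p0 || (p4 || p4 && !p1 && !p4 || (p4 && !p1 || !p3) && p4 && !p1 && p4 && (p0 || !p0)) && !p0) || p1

!p4 || p1

!((p4 || p4 && !p1) && p0 || (p4 || p4 && !p1 && !p4 || (p4 && !p1 || !p3) && p4 && !p1 && p4 && (p0 || !p0)) && !p0) || p1
= !((p4 || p4 && !p1) && p0 || (p4 || p4 && !p1 && !p4 || p4 && !p1 && p4 && (p0 || !p0)) && !p0) || p1   [absorption]
= !((p4 || p4 && !p1) && p0 || (p4 || p4 && !p1 && !p4 || p4 && !p1 && p4) && !p0) || p1   [complement / identity]
= !((p4 || p4 && !p1) && p0 || (p4 || p4 && !p1) && !p0) || p1   [distribution]
= !(p4 || p4 && !p1) || p1   [distribution]
= !p4 || p1   [absorption]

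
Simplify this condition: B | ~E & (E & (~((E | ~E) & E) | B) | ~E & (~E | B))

B | ~E & (E & (~((E | ~E) & E) | B) | ~E & (~E | B))
= B | ~E & (E & (~E | B) | ~E & (~E | B))   [complement / identity]
= B | ~E & (~E | B)   [distribution]
= B | ~E   [absorption]

B | ~E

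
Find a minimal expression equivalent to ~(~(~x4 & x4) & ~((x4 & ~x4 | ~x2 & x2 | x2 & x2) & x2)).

x2

~(~(~x4 & x4) & ~((x4 & ~x4 | ~x2 & x2 | x2 & x2) & x2))
= ~x4 & x4 | (x4 & ~x4 | ~x2 & x2 | x2 & x2) & x2   (De Morgan)
= ~x4 & x4 | (~x2 & x2 | x2 & x2) & x2   (complement / identity)
= ~x4 & x4 | x2 & x2   (distribution)
= x2 & x2   (complement / identity)
= x2   (idempotence)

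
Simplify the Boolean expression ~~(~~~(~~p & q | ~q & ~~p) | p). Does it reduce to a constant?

1

~~(~~~(~~p & q | ~q & ~~p) | p)
= ~~(~~~~~p | p)
= ~~~~~p | p
= ~~~p | p
= ~p | p
= 1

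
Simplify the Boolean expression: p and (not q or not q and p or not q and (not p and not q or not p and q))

p and (not q or not q and p or not q and (not p and not q or not p and q))
= p and (not q or not q and p or not q and not p)
= p and (not q or not q)
= p and not q

p and not q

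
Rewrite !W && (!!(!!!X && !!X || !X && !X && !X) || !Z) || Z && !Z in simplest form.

!W && (!X || !Z)

!W && (!!(!!!X && !!X || !X && !X && !X) || !Z) || Z && !Z
= !W && (!!(!!!X && X || !X && !X && !X) || !Z) || Z && !Z   [double negation]
= !W && (!!(!!!X && X || !X && !X && !X) || !Z)   [complement / identity]
= !W && (!!(!!!X && X || !X && !X) || !Z)   [idempotence]
= !W && (!!(!X && X || !X && !X) || !Z)   [double negation]
= !W && (!!!X || !Z)   [distribution]
= !W && (!X || !Z)   [double negation]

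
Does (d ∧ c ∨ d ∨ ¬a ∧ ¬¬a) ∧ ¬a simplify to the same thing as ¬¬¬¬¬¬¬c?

No

E1: (d ∧ c ∨ d ∨ ¬a ∧ ¬¬a) ∧ ¬a
    = (d ∧ c ∨ d ∨ ¬a ∧ a) ∧ ¬a
    = (d ∧ c ∨ d) ∧ ¬a
    = d ∧ ¬a
E2: ¬¬¬¬¬¬¬c
    = ¬¬¬¬¬c
    = ¬¬¬c
    = ¬c
These differ: at a=1, c=0, d=1, E1 = 0 but E2 = 1.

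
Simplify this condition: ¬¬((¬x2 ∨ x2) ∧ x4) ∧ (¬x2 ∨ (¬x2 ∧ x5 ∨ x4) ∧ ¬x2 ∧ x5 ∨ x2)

x4

¬¬((¬x2 ∨ x2) ∧ x4) ∧ (¬x2 ∨ (¬x2 ∧ x5 ∨ x4) ∧ ¬x2 ∧ x5 ∨ x2)
= ¬¬x4 ∧ (¬x2 ∨ (¬x2 ∧ x5 ∨ x4) ∧ ¬x2 ∧ x5 ∨ x2)   — complement / identity
= ¬¬x4 ∧ (¬x2 ∨ ¬x2 ∧ x5 ∨ x2)   — absorption
= ¬¬x4 ∧ (¬x2 ∨ x2)   — absorption
= ¬¬x4   — complement / identity
= x4   — double negation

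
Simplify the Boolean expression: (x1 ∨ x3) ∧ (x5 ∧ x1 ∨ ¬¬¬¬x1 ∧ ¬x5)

x1

(x1 ∨ x3) ∧ (x5 ∧ x1 ∨ ¬¬¬¬x1 ∧ ¬x5)
= (x1 ∨ x3) ∧ (x5 ∧ x1 ∨ ¬¬x1 ∧ ¬x5)   (double negation)
= (x1 ∨ x3) ∧ (x5 ∧ x1 ∨ x1 ∧ ¬x5)   (double negation)
= (x1 ∨ x3) ∧ x1   (distribution)
= x1   (absorption)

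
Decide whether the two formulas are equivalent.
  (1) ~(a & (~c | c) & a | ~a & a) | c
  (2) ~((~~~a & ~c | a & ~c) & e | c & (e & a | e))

No

E1: ~(a & (~c | c) & a | ~a & a) | c
    = ~(a & a | ~a & a) | c   — complement / identity
    = ~a | c   — distribution
E2: ~((~~~a & ~c | a & ~c) & e | c & (e & a | e))
    = ~((~~~a & ~c | a & ~c) & e | c & e)   — absorption
    = ~((~a & ~c | a & ~c) & e | c & e)   — double negation
    = ~(~c & e | c & e)   — distribution
    = ~e   — distribution
These differ: at a=0, c=1, e=1, E1 = 1 but E2 = 0.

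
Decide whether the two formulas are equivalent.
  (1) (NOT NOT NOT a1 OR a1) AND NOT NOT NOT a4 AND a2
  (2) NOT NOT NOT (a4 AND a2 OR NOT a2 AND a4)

E1: (NOT NOT NOT a1 OR a1) AND NOT NOT NOT a4 AND a2
    = (NOT a1 OR a1) AND NOT NOT NOT a4 AND a2   (double negation)
    = (NOT a1 OR a1) AND NOT a4 AND a2   (double negation)
    = NOT a4 AND a2   (complement / identity)
E2: NOT NOT NOT (a4 AND a2 OR NOT a2 AND a4)
    = NOT NOT NOT a4   (distribution)
    = NOT a4   (double negation)
These differ: at a1=0, a2=0, a4=0, E1 = 0 but E2 = 1.

No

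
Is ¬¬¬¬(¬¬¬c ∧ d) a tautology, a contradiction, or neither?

¬¬¬¬(¬¬¬c ∧ d)
= ¬¬(¬¬¬c ∧ d)   [double negation]
= ¬¬¬c ∧ d   [double negation]
= ¬c ∧ d   [double negation]
This depends on c, d, so it is not a constant.

neither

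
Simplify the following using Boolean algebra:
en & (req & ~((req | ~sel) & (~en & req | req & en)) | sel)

en & sel

en & (req & ~((req | ~sel) & (~en & req | req & en)) | sel)
= en & (req & ~((req | ~sel) & req) | sel)   (distribution)
= en & (req & ~req | sel)   (absorption)
= en & sel   (complement / identity)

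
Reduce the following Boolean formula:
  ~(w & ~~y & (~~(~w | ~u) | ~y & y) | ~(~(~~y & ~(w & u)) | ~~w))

~(w & ~~y & (~~(~w | ~u) | ~y & y) | ~(~(~~y & ~(w & u)) | ~~w))
= ~(w & ~~y & ~~(~w | ~u) | ~(~(~~y & ~(w & u)) | ~~w))   (complement / identity)
= ~(w & ~~y & ~(w & u) | ~(~(~~y & ~(w & u)) | ~~w))   (De Morgan)
= ~(w & ~~y & ~(w & u) | ~~y & ~(w & u) & ~w)   (De Morgan)
= ~(~~y & ~(w & u))   (distribution)
= ~y | w & u   (De Morgan)

~y | w & u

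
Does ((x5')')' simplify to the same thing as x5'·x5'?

E1: ((x5')')'
    = x5'
E2: x5'·x5'
    = x5'
Both reduce to x5', so they are equivalent.

Yes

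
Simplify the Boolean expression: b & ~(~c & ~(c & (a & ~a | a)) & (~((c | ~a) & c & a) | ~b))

b & ~(~c & ~(c & (a & ~a | a)) & (~((c | ~a) & c & a) | ~b))
= b & ~(~c & ~(c & (a & ~a | a)) & (~(c & a) | ~b))   [absorption]
= b & ~(~c & ~(c & a) & (~(c & a) | ~b))   [complement / identity]
= b & ~(~c & ~(c & a))   [absorption]
= b & (c | c & a)   [De Morgan]
= b & c   [absorption]

b & c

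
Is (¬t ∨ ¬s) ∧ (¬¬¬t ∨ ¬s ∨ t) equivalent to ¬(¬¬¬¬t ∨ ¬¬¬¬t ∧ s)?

E1: (¬t ∨ ¬s) ∧ (¬¬¬t ∨ ¬s ∨ t)
    = (¬t ∨ ¬s) ∧ (¬t ∨ ¬s ∨ t)   — double negation
    = ¬t ∨ ¬s   — absorption
E2: ¬(¬¬¬¬t ∨ ¬¬¬¬t ∧ s)
    = ¬¬¬¬¬t   — absorption
    = ¬¬¬t   — double negation
    = ¬t   — double negation
These differ: at s=0, t=1, E1 = 1 but E2 = 0.

No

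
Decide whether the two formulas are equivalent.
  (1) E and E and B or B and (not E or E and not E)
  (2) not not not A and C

No

E1: E and E and B or B and (not E or E and not E)
    = E and B or B and (not E or E and not E)   (idempotence)
    = E and B or B and not E   (complement / identity)
    = B   (distribution)
E2: not not not A and C
    = not A and C   (double negation)
These differ: at A=0, B=1, C=0, E=0, E1 = 1 but E2 = 0.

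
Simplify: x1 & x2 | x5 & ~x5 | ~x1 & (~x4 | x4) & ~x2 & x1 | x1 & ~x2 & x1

x1

x1 & x2 | x5 & ~x5 | ~x1 & (~x4 | x4) & ~x2 & x1 | x1 & ~x2 & x1
= x1 & x2 | ~x1 & (~x4 | x4) & ~x2 & x1 | x1 & ~x2 & x1   — complement / identity
= x1 & x2 | ~x1 & ~x2 & x1 | x1 & ~x2 & x1   — complement / identity
= x1 & x2 | ~x2 & x1   — distribution
= x1   — distribution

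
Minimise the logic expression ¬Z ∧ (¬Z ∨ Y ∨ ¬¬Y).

¬Z

¬Z ∧ (¬Z ∨ Y ∨ ¬¬Y)
= ¬Z ∧ (¬Z ∨ Y ∨ Y)
= ¬Z ∧ (¬Z ∨ Y)
= ¬Z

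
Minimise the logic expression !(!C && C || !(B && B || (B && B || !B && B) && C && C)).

B

!(!C && C || !(B && B || (B && B || !B && B) && C && C))
= !(!C && C || !(B && B || B && C && C))   — distribution
= !(!C && C || !(B && B || B && C))   — idempotence
= !!(B && B || B && C)   — complement / identity
= !!(B && (B || C))   — distribution
= !!B   — absorption
= B   — double negation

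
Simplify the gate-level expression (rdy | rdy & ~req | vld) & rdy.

(rdy | rdy & ~req | vld) & rdy
= (rdy | vld) & rdy   (absorption)
= rdy   (absorption)

rdy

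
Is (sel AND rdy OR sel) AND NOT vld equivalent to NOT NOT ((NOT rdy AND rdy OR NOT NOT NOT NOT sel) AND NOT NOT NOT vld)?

E1: (sel AND rdy OR sel) AND NOT vld
    = sel AND NOT vld   [absorption]
E2: NOT NOT ((NOT rdy AND rdy OR NOT NOT NOT NOT sel) AND NOT NOT NOT vld)
    = NOT NOT ((NOT rdy AND rdy OR NOT NOT sel) AND NOT NOT NOT vld)   [double negation]
    = NOT NOT (NOT NOT sel AND NOT NOT NOT vld)   [complement / identity]
    = NOT (NOT sel OR NOT NOT vld)   [De Morgan]
    = sel AND NOT vld   [De Morgan]
Both reduce to sel AND NOT vld, so they are equivalent.

Yes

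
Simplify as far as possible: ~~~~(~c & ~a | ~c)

~c

~~~~(~c & ~a | ~c)
= ~~~~~c   [absorption]
= ~~~c   [double negation]
= ~c   [double negation]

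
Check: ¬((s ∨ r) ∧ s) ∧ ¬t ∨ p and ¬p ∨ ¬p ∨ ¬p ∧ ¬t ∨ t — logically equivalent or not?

E1: ¬((s ∨ r) ∧ s) ∧ ¬t ∨ p
    = ¬s ∧ ¬t ∨ p   [absorption]
E2: ¬p ∨ ¬p ∨ ¬p ∧ ¬t ∨ t
    = ¬p ∨ ¬p ∧ ¬t ∨ t   [idempotence]
    = ¬p ∨ t   [absorption]
These differ: at p=0, r=0, s=0, t=1, E1 = 0 but E2 = 1.

No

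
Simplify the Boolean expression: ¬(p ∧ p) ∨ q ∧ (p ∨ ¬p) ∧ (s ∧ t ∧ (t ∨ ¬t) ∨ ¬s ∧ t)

¬(p ∧ p) ∨ q ∧ (p ∨ ¬p) ∧ (s ∧ t ∧ (t ∨ ¬t) ∨ ¬s ∧ t)
= ¬(p ∧ p) ∨ q ∧ (p ∨ ¬p) ∧ (s ∧ t ∨ ¬s ∧ t)   — complement / identity
= ¬(p ∧ p) ∨ q ∧ (p ∨ ¬p) ∧ t   — distribution
= ¬(p ∧ p) ∨ q ∧ t   — complement / identity
= ¬p ∨ q ∧ t   — idempotence

¬p ∨ q ∧ t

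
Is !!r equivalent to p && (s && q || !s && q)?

No

E1: !!r
    = r   (double negation)
E2: p && (s && q || !s && q)
    = p && q   (distribution)
These differ: at p=0, q=1, r=1, s=0, E1 = 1 but E2 = 0.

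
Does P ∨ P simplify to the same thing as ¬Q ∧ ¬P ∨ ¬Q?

No

E1: P ∨ P
    = P   (idempotence)
E2: ¬Q ∧ ¬P ∨ ¬Q
    = ¬Q   (absorption)
These differ: at P=0, Q=0, E1 = 0 but E2 = 1.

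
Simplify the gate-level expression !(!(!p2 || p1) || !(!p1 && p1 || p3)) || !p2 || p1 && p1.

!p2 || p1

!(!(!p2 || p1) || !(!p1 && p1 || p3)) || !p2 || p1 && p1
= !(!(!p2 || p1) || !(!p1 && p1 || p3)) || !p2 || p1
= (!p2 || p1) && (!p1 && p1 || p3) || !p2 || p1
= (!p2 || p1) && p3 || !p2 || p1
= !p2 || p1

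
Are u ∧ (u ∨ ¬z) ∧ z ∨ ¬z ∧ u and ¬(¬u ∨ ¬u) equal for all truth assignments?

Yes

E1: u ∧ (u ∨ ¬z) ∧ z ∨ ¬z ∧ u
    = u ∧ z ∨ ¬z ∧ u   [absorption]
    = u   [distribution]
E2: ¬(¬u ∨ ¬u)
    = u ∧ u   [De Morgan]
    = u   [idempotence]
Both reduce to u, so they are equivalent.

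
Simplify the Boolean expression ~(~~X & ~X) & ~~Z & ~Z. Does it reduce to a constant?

0

~(~~X & ~X) & ~~Z & ~Z
= ~(~~X & ~X) & Z & ~Z   [double negation]
= (~X | X) & Z & ~Z   [De Morgan]
= Z & ~Z   [complement / identity]
= 0   [complement]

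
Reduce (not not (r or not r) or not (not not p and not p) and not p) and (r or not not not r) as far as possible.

(not not (r or not r) or not (not not p and not p) and not p) and (r or not not not r)
= (not not (r or not r) or not (not not p and not p) and not p) and (r or not r)
= (not not (r or not r) or (not p or p) and not p) and (r or not r)
= (r or not r or (not p or p) and not p) and (r or not r)
= (r or not r or not p) and (r or not r)
= r or not r
= True

True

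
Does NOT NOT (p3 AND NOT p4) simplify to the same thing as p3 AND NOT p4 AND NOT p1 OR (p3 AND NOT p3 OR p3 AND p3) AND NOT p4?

E1: NOT NOT (p3 AND NOT p4)
    = p3 AND NOT p4   — double negation
E2: p3 AND NOT p4 AND NOT p1 OR (p3 AND NOT p3 OR p3 AND p3) AND NOT p4
    = p3 AND NOT p4 AND NOT p1 OR p3 AND NOT p4   — distribution
    = p3 AND NOT p4   — absorption
Both reduce to p3 AND NOT p4, so they are equivalent.

Yes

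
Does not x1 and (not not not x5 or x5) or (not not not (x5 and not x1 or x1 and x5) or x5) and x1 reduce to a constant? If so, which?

not x1 and (not not not x5 or x5) or (not not not (x5 and not x1 or x1 and x5) or x5) and x1
= not x1 and (not not not x5 or x5) or (not not not x5 or x5) and x1   (distribution)
= not not not x5 or x5   (distribution)
= not x5 or x5   (double negation)
= True   (complement)

yes, True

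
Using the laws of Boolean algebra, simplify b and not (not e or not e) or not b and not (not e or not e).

b and not (not e or not e) or not b and not (not e or not e)
= not (not e or not e)   (distribution)
= e and e   (De Morgan)
= e   (idempotence)

e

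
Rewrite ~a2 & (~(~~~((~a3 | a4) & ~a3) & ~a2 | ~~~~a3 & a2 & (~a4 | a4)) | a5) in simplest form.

~a2 & (~(~~~((~a3 | a4) & ~a3) & ~a2 | ~~~~a3 & a2 & (~a4 | a4)) | a5)
= ~a2 & (~(~~~((~a3 | a4) & ~a3) & ~a2 | ~~~~a3 & a2) | a5)   (complement / identity)
= ~a2 & (~(~~~~a3 & ~a2 | ~~~~a3 & a2) | a5)   (absorption)
= ~a2 & (~~~~~a3 | a5)   (distribution)
= ~a2 & (~~~a3 | a5)   (double negation)
= ~a2 & (~a3 | a5)   (double negation)

~a2 & (~a3 | a5)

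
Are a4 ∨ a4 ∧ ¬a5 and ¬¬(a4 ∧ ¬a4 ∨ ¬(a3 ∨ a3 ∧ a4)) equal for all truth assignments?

E1: a4 ∨ a4 ∧ ¬a5
    = a4   — absorption
E2: ¬¬(a4 ∧ ¬a4 ∨ ¬(a3 ∨ a3 ∧ a4))
    = ¬¬¬(a3 ∨ a3 ∧ a4)   — complement / identity
    = ¬¬¬a3   — absorption
    = ¬a3   — double negation
These differ: at a3=0, a4=0, a5=1, E1 = 0 but E2 = 1.

No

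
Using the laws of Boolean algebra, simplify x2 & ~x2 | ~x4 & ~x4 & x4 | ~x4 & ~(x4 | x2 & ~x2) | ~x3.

x2 & ~x2 | ~x4 & ~x4 & x4 | ~x4 & ~(x4 | x2 & ~x2) | ~x3
= ~x4 & ~x4 & x4 | ~x4 & ~(x4 | x2 & ~x2) | ~x3   (complement / identity)
= ~x4 & x4 | ~x4 & ~(x4 | x2 & ~x2) | ~x3   (idempotence)
= ~x4 & x4 | ~x4 & ~x4 | ~x3   (complement / identity)
= ~x4 | ~x3   (distribution)

~x4 | ~x3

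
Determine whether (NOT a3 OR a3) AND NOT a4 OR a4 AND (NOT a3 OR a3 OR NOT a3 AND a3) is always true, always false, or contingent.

(NOT a3 OR a3) AND NOT a4 OR a4 AND (NOT a3 OR a3 OR NOT a3 AND a3)
= (NOT a3 OR a3) AND NOT a4 OR a4 AND (NOT a3 OR a3)   — complement / identity
= NOT a3 OR a3   — distribution
= TRUE   — complement

always true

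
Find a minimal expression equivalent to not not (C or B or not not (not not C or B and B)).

C or B

not not (C or B or not not (not not C or B and B))
= not not (C or B or not not (C or B and B))   (double negation)
= not not (C or B or C or B and B)   (double negation)
= C or B or C or B and B   (double negation)
= C or B or C or B   (idempotence)
= C or B   (idempotence)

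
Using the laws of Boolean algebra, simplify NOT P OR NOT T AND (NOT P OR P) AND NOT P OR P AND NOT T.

NOT P OR NOT T AND (NOT P OR P) AND NOT P OR P AND NOT T
= NOT P OR NOT T AND NOT P OR P AND NOT T
= NOT P OR NOT T

NOT P OR NOT T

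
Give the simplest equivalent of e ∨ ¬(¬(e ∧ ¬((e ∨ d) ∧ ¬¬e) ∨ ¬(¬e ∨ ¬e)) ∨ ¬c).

e

e ∨ ¬(¬(e ∧ ¬((e ∨ d) ∧ ¬¬e) ∨ ¬(¬e ∨ ¬e)) ∨ ¬c)
= e ∨ ¬(¬(e ∧ ¬((e ∨ d) ∧ e) ∨ ¬(¬e ∨ ¬e)) ∨ ¬c)   [double negation]
= e ∨ ¬(¬(e ∧ ¬((e ∨ d) ∧ e) ∨ e ∧ e) ∨ ¬c)   [De Morgan]
= e ∨ ¬(¬(e ∧ ¬e ∨ e ∧ e) ∨ ¬c)   [absorption]
= e ∨ ¬(¬e ∨ ¬c)   [distribution]
= e ∨ e ∧ c   [De Morgan]
= e   [absorption]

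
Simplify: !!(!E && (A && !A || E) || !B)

!B

!!(!E && (A && !A || E) || !B)
= !!(!E && E || !B)   [complement / identity]
= !!!B   [complement / identity]
= !B   [double negation]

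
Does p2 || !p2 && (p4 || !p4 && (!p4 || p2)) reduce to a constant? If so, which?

yes, True

p2 || !p2 && (p4 || !p4 && (!p4 || p2))
= p2 || !p2 && (p4 || !p4)   [absorption]
= p2 || !p2   [complement / identity]
= true   [complement]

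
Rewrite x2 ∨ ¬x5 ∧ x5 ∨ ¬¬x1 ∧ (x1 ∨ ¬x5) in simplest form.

x2 ∨ ¬x5 ∧ x5 ∨ ¬¬x1 ∧ (x1 ∨ ¬x5)
= x2 ∨ ¬x5 ∧ x5 ∨ x1 ∧ (x1 ∨ ¬x5)   — double negation
= x2 ∨ ¬x5 ∧ x5 ∨ x1   — absorption
= x2 ∨ x1   — complement / identity

x2 ∨ x1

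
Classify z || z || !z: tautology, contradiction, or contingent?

z || z || !z
= z || !z   (idempotence)
= true   (complement)

tautology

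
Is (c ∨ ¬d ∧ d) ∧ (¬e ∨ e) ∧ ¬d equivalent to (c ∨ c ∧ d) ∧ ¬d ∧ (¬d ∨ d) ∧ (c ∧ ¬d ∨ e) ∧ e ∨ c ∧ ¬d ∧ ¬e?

Yes

E1: (c ∨ ¬d ∧ d) ∧ (¬e ∨ e) ∧ ¬d
    = (c ∨ ¬d ∧ d) ∧ ¬d   [complement / identity]
    = c ∧ ¬d   [complement / identity]
E2: (c ∨ c ∧ d) ∧ ¬d ∧ (¬d ∨ d) ∧ (c ∧ ¬d ∨ e) ∧ e ∨ c ∧ ¬d ∧ ¬e
    = (c ∨ c ∧ d) ∧ ¬d ∧ (c ∧ ¬d ∨ e) ∧ e ∨ c ∧ ¬d ∧ ¬e   [complement / identity]
    = c ∧ ¬d ∧ (c ∧ ¬d ∨ e) ∧ e ∨ c ∧ ¬d ∧ ¬e   [absorption]
    = c ∧ ¬d ∧ e ∨ c ∧ ¬d ∧ ¬e   [absorption]
    = c ∧ ¬d   [distribution]
Both reduce to c ∧ ¬d, so they are equivalent.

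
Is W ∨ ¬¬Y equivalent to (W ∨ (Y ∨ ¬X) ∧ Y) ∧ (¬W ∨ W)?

E1: W ∨ ¬¬Y
    = W ∨ Y
E2: (W ∨ (Y ∨ ¬X) ∧ Y) ∧ (¬W ∨ W)
    = W ∨ (Y ∨ ¬X) ∧ Y
    = W ∨ Y
Both reduce to W ∨ Y, so they are equivalent.

Yes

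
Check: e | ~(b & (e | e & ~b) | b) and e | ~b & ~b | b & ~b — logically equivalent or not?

E1: e | ~(b & (e | e & ~b) | b)
    = e | ~(b & e | b)   (absorption)
    = e | ~b   (absorption)
E2: e | ~b & ~b | b & ~b
    = e | ~b   (distribution)
Both reduce to e | ~b, so they are equivalent.

Yes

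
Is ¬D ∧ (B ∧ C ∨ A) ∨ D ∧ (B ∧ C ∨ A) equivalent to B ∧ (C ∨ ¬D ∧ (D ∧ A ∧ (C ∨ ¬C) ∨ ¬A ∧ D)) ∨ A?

Yes

E1: ¬D ∧ (B ∧ C ∨ A) ∨ D ∧ (B ∧ C ∨ A)
    = B ∧ C ∨ A   — distribution
E2: B ∧ (C ∨ ¬D ∧ (D ∧ A ∧ (C ∨ ¬C) ∨ ¬A ∧ D)) ∨ A
    = B ∧ (C ∨ ¬D ∧ (D ∧ A ∨ ¬A ∧ D)) ∨ A   — complement / identity
    = B ∧ (C ∨ ¬D ∧ D) ∨ A   — distribution
    = B ∧ C ∨ A   — complement / identity
Both reduce to B ∧ C ∨ A, so they are equivalent.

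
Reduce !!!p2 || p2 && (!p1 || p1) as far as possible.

true

!!!p2 || p2 && (!p1 || p1)
= !p2 || p2 && (!p1 || p1)
= !p2 || p2
= true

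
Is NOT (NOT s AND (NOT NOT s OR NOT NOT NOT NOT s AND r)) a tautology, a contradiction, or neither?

tautology

NOT (NOT s AND (NOT NOT s OR NOT NOT NOT NOT s AND r))
= NOT (NOT s AND (NOT NOT s OR NOT NOT s AND r))   [double negation]
= NOT (NOT s AND NOT NOT s)   [absorption]
= s OR NOT s   [De Morgan]
= TRUE   [complement]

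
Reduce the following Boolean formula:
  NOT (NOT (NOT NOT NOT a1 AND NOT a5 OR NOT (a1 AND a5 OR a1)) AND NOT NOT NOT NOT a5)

NOT (NOT (NOT NOT NOT a1 AND NOT a5 OR NOT (a1 AND a5 OR a1)) AND NOT NOT NOT NOT a5)
= NOT (NOT (NOT a1 AND NOT a5 OR NOT (a1 AND a5 OR a1)) AND NOT NOT NOT NOT a5)   (double negation)
= NOT (NOT (NOT a1 AND NOT a5 OR NOT a1) AND NOT NOT NOT NOT a5)   (absorption)
= NOT (NOT NOT a1 AND NOT NOT NOT NOT a5)   (absorption)
= NOT (NOT NOT a1 AND NOT NOT a5)   (double negation)
= NOT a1 OR NOT a5   (De Morgan)

NOT a1 OR NOT a5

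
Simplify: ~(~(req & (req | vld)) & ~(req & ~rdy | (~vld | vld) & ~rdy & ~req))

req | ~rdy

~(~(req & (req | vld)) & ~(req & ~rdy | (~vld | vld) & ~rdy & ~req))
= ~(~(req & (req | vld)) & ~(req & ~rdy | ~rdy & ~req))   [complement / identity]
= req & (req | vld) | req & ~rdy | ~rdy & ~req   [De Morgan]
= req | req & ~rdy | ~rdy & ~req   [absorption]
= req | ~rdy   [distribution]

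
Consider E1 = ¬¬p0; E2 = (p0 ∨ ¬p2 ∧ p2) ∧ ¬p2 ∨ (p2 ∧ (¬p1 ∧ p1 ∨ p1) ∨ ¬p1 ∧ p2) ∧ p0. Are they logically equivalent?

Yes

E1: ¬¬p0
    = p0
E2: (p0 ∨ ¬p2 ∧ p2) ∧ ¬p2 ∨ (p2 ∧ (¬p1 ∧ p1 ∨ p1) ∨ ¬p1 ∧ p2) ∧ p0
    = (p0 ∨ ¬p2 ∧ p2) ∧ ¬p2 ∨ (p2 ∧ p1 ∨ ¬p1 ∧ p2) ∧ p0
    = (p0 ∨ ¬p2 ∧ p2) ∧ ¬p2 ∨ p2 ∧ p0
    = p0 ∧ ¬p2 ∨ p2 ∧ p0
    = p0
Both reduce to p0, so they are equivalent.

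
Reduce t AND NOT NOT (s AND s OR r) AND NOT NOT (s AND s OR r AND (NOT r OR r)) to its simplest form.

t AND NOT NOT (s AND s OR r) AND NOT NOT (s AND s OR r AND (NOT r OR r))
= t AND NOT NOT (s AND s OR r) AND NOT NOT (s AND s OR r)   [complement / identity]
= t AND NOT NOT (s AND s OR r)   [idempotence]
= t AND (s AND s OR r)   [double negation]
= t AND (s OR r)   [idempotence]

t AND (s OR r)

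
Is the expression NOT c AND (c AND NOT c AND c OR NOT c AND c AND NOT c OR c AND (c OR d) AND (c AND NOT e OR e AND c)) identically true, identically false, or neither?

NOT c AND (c AND NOT c AND c OR NOT c AND c AND NOT c OR c AND (c OR d) AND (c AND NOT e OR e AND c))
= NOT c AND (c AND NOT c OR c AND (c OR d) AND (c AND NOT e OR e AND c))   (distribution)
= NOT c AND c AND (c OR d) AND (c AND NOT e OR e AND c)   (complement / identity)
= NOT c AND c AND (c OR d) AND c   (distribution)
= NOT c AND c AND c   (absorption)
= NOT c AND c   (idempotence)
= FALSE   (complement)

identically false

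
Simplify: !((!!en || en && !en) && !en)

true

!((!!en || en && !en) && !en)
= !(!!en && !en)   [complement / identity]
= !en || en   [De Morgan]
= true   [complement]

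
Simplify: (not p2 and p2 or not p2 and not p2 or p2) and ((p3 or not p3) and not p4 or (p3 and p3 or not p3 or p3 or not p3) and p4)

True

(not p2 and p2 or not p2 and not p2 or p2) and ((p3 or not p3) and not p4 or (p3 and p3 or not p3 or p3 or not p3) and p4)
= (not p2 and p2 or not p2 and not p2 or p2) and ((p3 or not p3) and not p4 or (p3 or not p3 or p3 or not p3) and p4)   — idempotence
= (not p2 or p2) and ((p3 or not p3) and not p4 or (p3 or not p3 or p3 or not p3) and p4)   — distribution
= (not p2 or p2) and ((p3 or not p3) and not p4 or (p3 or not p3) and p4)   — idempotence
= (p3 or not p3) and not p4 or (p3 or not p3) and p4   — complement / identity
= p3 or not p3   — distribution
= True   — complement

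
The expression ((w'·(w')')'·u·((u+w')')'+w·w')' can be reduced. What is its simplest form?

u'

((w'·(w')')'·u·((u+w')')'+w·w')'
= ((w+w')·u·((u+w')')'+w·w')'   (De Morgan)
= ((w+w')·u·(u+w')+w·w')'   (double negation)
= ((w+w')·u+w·w')'   (absorption)
= (u+w·w')'   (complement / identity)
= u'   (complement / identity)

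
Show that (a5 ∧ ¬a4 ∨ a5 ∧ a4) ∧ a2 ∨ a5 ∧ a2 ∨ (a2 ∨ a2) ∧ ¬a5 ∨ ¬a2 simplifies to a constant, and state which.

True

(a5 ∧ ¬a4 ∨ a5 ∧ a4) ∧ a2 ∨ a5 ∧ a2 ∨ (a2 ∨ a2) ∧ ¬a5 ∨ ¬a2
= a5 ∧ a2 ∨ a5 ∧ a2 ∨ (a2 ∨ a2) ∧ ¬a5 ∨ ¬a2
= (a2 ∨ a2) ∧ a5 ∨ (a2 ∨ a2) ∧ ¬a5 ∨ ¬a2
= a2 ∨ a2 ∨ ¬a2
= a2 ∨ ¬a2
= True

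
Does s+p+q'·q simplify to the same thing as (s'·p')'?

E1: s+p+q'·q
    = s+p   (complement / identity)
E2: (s'·p')'
    = s+p   (De Morgan)
Both reduce to s+p, so they are equivalent.

Yes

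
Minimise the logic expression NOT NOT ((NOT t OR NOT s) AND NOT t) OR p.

NOT NOT ((NOT t OR NOT s) AND NOT t) OR p
= (NOT t OR NOT s) AND NOT t OR p   (double negation)
= NOT t OR p   (absorption)

NOT t OR p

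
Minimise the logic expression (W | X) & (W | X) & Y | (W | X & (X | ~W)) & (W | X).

(W | X) & (W | X) & Y | (W | X & (X | ~W)) & (W | X)
= (W | X) & (W | X) & Y | (W | X) & (W | X)   — absorption
= (W | X) & (W | X)   — absorption
= W | X   — idempotence

W | X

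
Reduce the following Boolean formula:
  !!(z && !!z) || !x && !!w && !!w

z || !x && w

!!(z && !!z) || !x && !!w && !!w
= z && !!z || !x && !!w && !!w
= z && z || !x && !!w && !!w
= z && z || !x && !!w
= z && z || !x && w
= z || !x && w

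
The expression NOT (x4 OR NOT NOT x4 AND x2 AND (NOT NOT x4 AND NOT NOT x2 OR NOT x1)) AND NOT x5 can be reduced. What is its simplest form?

NOT x4 AND NOT x5

NOT (x4 OR NOT NOT x4 AND x2 AND (NOT NOT x4 AND NOT NOT x2 OR NOT x1)) AND NOT x5
= NOT (x4 OR NOT NOT x4 AND x2 AND (NOT NOT x4 AND x2 OR NOT x1)) AND NOT x5   — double negation
= NOT (x4 OR NOT NOT x4 AND x2) AND NOT x5   — absorption
= NOT (x4 OR x4 AND x2) AND NOT x5   — double negation
= NOT x4 AND NOT x5   — absorption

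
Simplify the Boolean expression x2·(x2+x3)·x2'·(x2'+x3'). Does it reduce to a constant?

x2·(x2+x3)·x2'·(x2'+x3')
= x2·(x2+x3)·x2'   [absorption]
= x2·x2'   [absorption]
= 0   [complement]

0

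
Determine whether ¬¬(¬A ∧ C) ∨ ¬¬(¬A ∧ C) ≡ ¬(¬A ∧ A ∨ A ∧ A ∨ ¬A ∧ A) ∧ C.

Yes

E1: ¬¬(¬A ∧ C) ∨ ¬¬(¬A ∧ C)
    = ¬¬(¬A ∧ C)   — idempotence
    = ¬A ∧ C   — double negation
E2: ¬(¬A ∧ A ∨ A ∧ A ∨ ¬A ∧ A) ∧ C
    = ¬(¬A ∧ A ∨ A ∧ A) ∧ C   — complement / identity
    = ¬A ∧ C   — distribution
Both reduce to ¬A ∧ C, so they are equivalent.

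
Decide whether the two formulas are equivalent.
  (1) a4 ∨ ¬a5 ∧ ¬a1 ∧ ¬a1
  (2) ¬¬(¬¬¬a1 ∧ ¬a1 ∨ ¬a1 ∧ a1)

No

E1: a4 ∨ ¬a5 ∧ ¬a1 ∧ ¬a1
    = a4 ∨ ¬a5 ∧ ¬a1
E2: ¬¬(¬¬¬a1 ∧ ¬a1 ∨ ¬a1 ∧ a1)
    = ¬¬(¬a1 ∧ ¬a1 ∨ ¬a1 ∧ a1)
    = ¬¬¬a1
    = ¬a1
These differ: at a1=0, a4=0, a5=1, E1 = 0 but E2 = 1.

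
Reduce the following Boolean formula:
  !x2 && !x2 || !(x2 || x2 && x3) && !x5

!x2

!x2 && !x2 || !(x2 || x2 && x3) && !x5
= !x2 || !(x2 || x2 && x3) && !x5
= !x2 || !x2 && !x5
= !x2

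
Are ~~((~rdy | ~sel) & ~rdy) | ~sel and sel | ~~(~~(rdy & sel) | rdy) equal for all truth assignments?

E1: ~~((~rdy | ~sel) & ~rdy) | ~sel
    = (~rdy | ~sel) & ~rdy | ~sel   [double negation]
    = ~rdy | ~sel   [absorption]
E2: sel | ~~(~~(rdy & sel) | rdy)
    = sel | ~~(rdy & sel | rdy)   [double negation]
    = sel | ~~rdy   [absorption]
    = sel | rdy   [double negation]
These differ: at rdy=0, sel=0, E1 = 1 but E2 = 0.

No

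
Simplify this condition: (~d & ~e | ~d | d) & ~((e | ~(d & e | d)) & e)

(~d & ~e | ~d | d) & ~((e | ~(d & e | d)) & e)
= (~d & ~e | ~d | d) & ~((e | ~d) & e)   (absorption)
= (~d & ~e | ~d | d) & ~e   (absorption)
= (~d | d) & ~e   (absorption)
= ~e   (complement / identity)

~e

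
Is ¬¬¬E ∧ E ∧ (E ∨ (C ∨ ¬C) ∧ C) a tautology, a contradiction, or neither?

¬¬¬E ∧ E ∧ (E ∨ (C ∨ ¬C) ∧ C)
= ¬E ∧ E ∧ (E ∨ (C ∨ ¬C) ∧ C)
= ¬E ∧ E ∧ (E ∨ C)
= ¬E ∧ E
= False

contradiction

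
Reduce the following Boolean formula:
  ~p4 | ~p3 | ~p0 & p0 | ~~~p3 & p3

~p4 | ~p3

~p4 | ~p3 | ~p0 & p0 | ~~~p3 & p3
= ~p4 | ~p3 | ~~~p3 & p3   [complement / identity]
= ~p4 | ~p3 | ~p3 & p3   [double negation]
= ~p4 | ~p3   [complement / identity]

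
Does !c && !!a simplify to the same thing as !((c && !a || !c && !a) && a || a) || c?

No

E1: !c && !!a
    = !c && a
E2: !((c && !a || !c && !a) && a || a) || c
    = !(!a && a || a) || c
    = !a || c
These differ: at a=0, c=1, E1 = 0 but E2 = 1.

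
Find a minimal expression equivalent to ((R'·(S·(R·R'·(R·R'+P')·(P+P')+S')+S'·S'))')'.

((R'·(S·(R·R'·(R·R'+P')·(P+P')+S')+S'·S'))')'
= ((R'·(S·(R·R'·(P+P')+S')+S'·S'))')'
= ((R'·(S·(R·R'+S')+S'·S'))')'
= ((R'·(S·S'+S'·S'))')'
= ((R'·S')')'
= R'·S'

R'·S'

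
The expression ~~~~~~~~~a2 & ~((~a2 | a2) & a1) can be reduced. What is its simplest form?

~~~~~~~~~a2 & ~((~a2 | a2) & a1)
= ~~~~~~~a2 & ~((~a2 | a2) & a1)   — double negation
= ~~~~~~~a2 & ~a1   — complement / identity
= ~~~~~a2 & ~a1   — double negation
= ~~~a2 & ~a1   — double negation
= ~a2 & ~a1   — double negation

~a2 & ~a1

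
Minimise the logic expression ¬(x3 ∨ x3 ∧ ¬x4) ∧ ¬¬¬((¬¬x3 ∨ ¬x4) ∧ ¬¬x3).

¬(x3 ∨ x3 ∧ ¬x4) ∧ ¬¬¬((¬¬x3 ∨ ¬x4) ∧ ¬¬x3)
= ¬x3 ∧ ¬¬¬((¬¬x3 ∨ ¬x4) ∧ ¬¬x3)   (absorption)
= ¬x3 ∧ ¬¬¬¬¬x3   (absorption)
= ¬x3 ∧ ¬¬¬x3   (double negation)
= ¬x3 ∧ ¬x3   (double negation)
= ¬x3   (idempotence)

¬x3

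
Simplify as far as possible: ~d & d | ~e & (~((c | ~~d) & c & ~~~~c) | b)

~e & (~c | b)

~d & d | ~e & (~((c | ~~d) & c & ~~~~c) | b)
= ~e & (~((c | ~~d) & c & ~~~~c) | b)
= ~e & (~((c | ~~d) & c & ~~c) | b)
= ~e & (~((c | ~~d) & c & c) | b)
= ~e & (~((c | d) & c & c) | b)
= ~e & (~((c | d) & c) | b)
= ~e & (~c | b)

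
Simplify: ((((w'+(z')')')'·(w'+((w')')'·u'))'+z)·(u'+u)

w+z

((((w'+(z')')')'·(w'+((w')')'·u'))'+z)·(u'+u)
= ((((w'+(z')')')'·(w'+w'·u'))'+z)·(u'+u)   — double negation
= ((((w'+(z')')')'·w')'+z)·(u'+u)   — absorption
= ((w'+(z')')'+w+z)·(u'+u)   — De Morgan
= (w'+(z')')'+w+z   — complement / identity
= w·z'+w+z   — De Morgan
= w+z   — absorption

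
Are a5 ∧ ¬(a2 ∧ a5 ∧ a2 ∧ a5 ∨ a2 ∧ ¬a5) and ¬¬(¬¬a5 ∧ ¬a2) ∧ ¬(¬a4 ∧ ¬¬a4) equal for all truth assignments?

E1: a5 ∧ ¬(a2 ∧ a5 ∧ a2 ∧ a5 ∨ a2 ∧ ¬a5)
    = a5 ∧ ¬(a2 ∧ a5 ∨ a2 ∧ ¬a5)   (idempotence)
    = a5 ∧ ¬a2   (distribution)
E2: ¬¬(¬¬a5 ∧ ¬a2) ∧ ¬(¬a4 ∧ ¬¬a4)
    = ¬¬(¬¬a5 ∧ ¬a2) ∧ (a4 ∨ ¬a4)   (De Morgan)
    = ¬¬(¬¬a5 ∧ ¬a2)   (complement / identity)
    = ¬¬(a5 ∧ ¬a2)   (double negation)
    = a5 ∧ ¬a2   (double negation)
Both reduce to a5 ∧ ¬a2, so they are equivalent.

Yes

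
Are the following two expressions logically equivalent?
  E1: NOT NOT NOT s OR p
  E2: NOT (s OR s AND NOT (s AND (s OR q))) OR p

Yes

E1: NOT NOT NOT s OR p
    = NOT s OR p   (double negation)
E2: NOT (s OR s AND NOT (s AND (s OR q))) OR p
    = NOT (s OR s AND NOT s) OR p   (absorption)
    = NOT s OR p   (complement / identity)
Both reduce to NOT s OR p, so they are equivalent.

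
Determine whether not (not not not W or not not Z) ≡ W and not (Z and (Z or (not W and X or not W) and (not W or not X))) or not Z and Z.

Yes

E1: not (not not not W or not not Z)
    = not (not W or not not Z)   (double negation)
    = W and not Z   (De Morgan)
E2: W and not (Z and (Z or (not W and X or not W) and (not W or not X))) or not Z and Z
    = W and not (Z and (Z or not W and (not W or not X))) or not Z and Z   (absorption)
    = W and not (Z and (Z or not W)) or not Z and Z   (absorption)
    = W and not (Z and (Z or not W))   (complement / identity)
    = W and not Z   (absorption)
Both reduce to W and not Z, so they are equivalent.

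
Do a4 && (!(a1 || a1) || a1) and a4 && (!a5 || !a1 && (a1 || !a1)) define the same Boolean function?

No

E1: a4 && (!(a1 || a1) || a1)
    = a4 && (!a1 || a1)   — idempotence
    = a4   — complement / identity
E2: a4 && (!a5 || !a1 && (a1 || !a1))
    = a4 && (!a5 || !a1)   — complement / identity
These differ: at a1=1, a4=1, a5=1, E1 = 1 but E2 = 0.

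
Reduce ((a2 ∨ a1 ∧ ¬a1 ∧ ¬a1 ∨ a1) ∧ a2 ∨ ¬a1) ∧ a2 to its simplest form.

((a2 ∨ a1 ∧ ¬a1 ∧ ¬a1 ∨ a1) ∧ a2 ∨ ¬a1) ∧ a2
= ((a2 ∨ a1 ∧ ¬a1 ∨ a1) ∧ a2 ∨ ¬a1) ∧ a2
= ((a2 ∨ a1) ∧ a2 ∨ ¬a1) ∧ a2
= (a2 ∨ ¬a1) ∧ a2
= a2

a2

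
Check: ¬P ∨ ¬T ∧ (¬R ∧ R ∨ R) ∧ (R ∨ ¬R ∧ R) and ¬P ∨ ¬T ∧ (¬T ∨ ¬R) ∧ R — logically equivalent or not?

E1: ¬P ∨ ¬T ∧ (¬R ∧ R ∨ R) ∧ (R ∨ ¬R ∧ R)
    = ¬P ∨ ¬T ∧ (R ∧ R ∨ ¬R ∧ R)   — distribution
    = ¬P ∨ ¬T ∧ R   — distribution
E2: ¬P ∨ ¬T ∧ (¬T ∨ ¬R) ∧ R
    = ¬P ∨ ¬T ∧ R   — absorption
Both reduce to ¬P ∨ ¬T ∧ R, so they are equivalent.

Yes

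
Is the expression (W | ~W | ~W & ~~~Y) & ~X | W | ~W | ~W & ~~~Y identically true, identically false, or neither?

identically true

(W | ~W | ~W & ~~~Y) & ~X | W | ~W | ~W & ~~~Y
= W | ~W | ~W & ~~~Y   [absorption]
= W | ~W | ~W & ~Y   [double negation]
= W | ~W   [absorption]
= 1   [complement]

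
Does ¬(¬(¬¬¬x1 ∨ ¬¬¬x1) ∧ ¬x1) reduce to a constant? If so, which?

¬(¬(¬¬¬x1 ∨ ¬¬¬x1) ∧ ¬x1)
= ¬(¬¬x1 ∧ ¬¬x1 ∧ ¬x1)
= ¬(¬¬x1 ∧ ¬x1)
= ¬x1 ∨ x1
= True

yes, True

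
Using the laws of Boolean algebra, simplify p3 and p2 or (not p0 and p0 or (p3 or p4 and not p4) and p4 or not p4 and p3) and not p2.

p3 and p2 or (not p0 and p0 or (p3 or p4 and not p4) and p4 or not p4 and p3) and not p2
= p3 and p2 or (not p0 and p0 or p3 and p4 or not p4 and p3) and not p2   — complement / identity
= p3 and p2 or (p3 and p4 or not p4 and p3) and not p2   — complement / identity
= p3 and p2 or p3 and not p2   — distribution
= p3   — distribution

p3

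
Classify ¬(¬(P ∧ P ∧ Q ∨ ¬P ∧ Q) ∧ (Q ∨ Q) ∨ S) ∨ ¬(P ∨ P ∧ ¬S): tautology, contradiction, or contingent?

¬(¬(P ∧ P ∧ Q ∨ ¬P ∧ Q) ∧ (Q ∨ Q) ∨ S) ∨ ¬(P ∨ P ∧ ¬S)
= ¬(¬(P ∧ P ∧ Q ∨ ¬P ∧ Q) ∧ Q ∨ S) ∨ ¬(P ∨ P ∧ ¬S)   (idempotence)
= ¬(¬(P ∧ Q ∨ ¬P ∧ Q) ∧ Q ∨ S) ∨ ¬(P ∨ P ∧ ¬S)   (idempotence)
= ¬(¬(P ∧ Q ∨ ¬P ∧ Q) ∧ Q ∨ S) ∨ ¬P   (absorption)
= ¬(¬Q ∧ Q ∨ S) ∨ ¬P   (distribution)
= ¬S ∨ ¬P   (complement / identity)
This depends on P, S, so it is not a constant.

contingent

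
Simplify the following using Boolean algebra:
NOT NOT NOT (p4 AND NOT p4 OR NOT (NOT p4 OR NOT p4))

NOT p4

NOT NOT NOT (p4 AND NOT p4 OR NOT (NOT p4 OR NOT p4))
= NOT NOT NOT (p4 AND NOT p4 OR p4 AND p4)   — De Morgan
= NOT NOT NOT p4   — distribution
= NOT p4   — double negation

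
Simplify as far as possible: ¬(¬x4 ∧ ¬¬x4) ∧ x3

x3

¬(¬x4 ∧ ¬¬x4) ∧ x3
= (x4 ∨ ¬x4) ∧ x3
= x3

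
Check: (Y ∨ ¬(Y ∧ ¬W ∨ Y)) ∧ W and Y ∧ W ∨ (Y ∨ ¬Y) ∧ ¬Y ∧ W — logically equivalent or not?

E1: (Y ∨ ¬(Y ∧ ¬W ∨ Y)) ∧ W
    = (Y ∨ ¬Y) ∧ W   — absorption
    = W   — complement / identity
E2: Y ∧ W ∨ (Y ∨ ¬Y) ∧ ¬Y ∧ W
    = Y ∧ W ∨ ¬Y ∧ W   — complement / identity
    = W   — distribution
Both reduce to W, so they are equivalent.

Yes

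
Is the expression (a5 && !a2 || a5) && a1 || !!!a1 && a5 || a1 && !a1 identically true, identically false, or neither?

neither

(a5 && !a2 || a5) && a1 || !!!a1 && a5 || a1 && !a1
= a5 && a1 || !!!a1 && a5 || a1 && !a1   [absorption]
= a5 && a1 || !a1 && a5 || a1 && !a1   [double negation]
= a5 || a1 && !a1   [distribution]
= a5   [complement / identity]
This depends on a5, so it is not a constant.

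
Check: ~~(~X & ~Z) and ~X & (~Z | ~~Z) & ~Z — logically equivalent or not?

Yes

E1: ~~(~X & ~Z)
    = ~X & ~Z
E2: ~X & (~Z | ~~Z) & ~Z
    = ~X & (~Z | Z) & ~Z
    = ~X & ~Z
Both reduce to ~X & ~Z, so they are equivalent.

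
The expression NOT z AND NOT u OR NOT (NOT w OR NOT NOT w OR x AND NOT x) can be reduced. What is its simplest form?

NOT z AND NOT u OR NOT (NOT w OR NOT NOT w OR x AND NOT x)
= NOT z AND NOT u OR NOT (NOT w OR NOT NOT w)   [complement / identity]
= NOT z AND NOT u OR w AND NOT w   [De Morgan]
= NOT z AND NOT u   [complement / identity]

NOT z AND NOT u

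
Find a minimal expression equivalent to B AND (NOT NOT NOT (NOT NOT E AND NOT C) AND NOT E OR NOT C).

B AND (NOT E OR NOT C)

B AND (NOT NOT NOT (NOT NOT E AND NOT C) AND NOT E OR NOT C)
= B AND (NOT (NOT NOT E AND NOT C) AND NOT E OR NOT C)   (double negation)
= B AND ((NOT E OR C) AND NOT E OR NOT C)   (De Morgan)
= B AND (NOT E OR NOT C)   (absorption)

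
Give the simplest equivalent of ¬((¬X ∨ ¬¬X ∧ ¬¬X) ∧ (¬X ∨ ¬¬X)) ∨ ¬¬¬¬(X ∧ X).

X

¬((¬X ∨ ¬¬X ∧ ¬¬X) ∧ (¬X ∨ ¬¬X)) ∨ ¬¬¬¬(X ∧ X)
= ¬((¬X ∨ ¬¬X) ∧ (¬X ∨ ¬¬X)) ∨ ¬¬¬¬(X ∧ X)   — idempotence
= ¬(¬X ∨ ¬¬X) ∨ ¬¬¬¬(X ∧ X)   — idempotence
= X ∧ ¬X ∨ ¬¬¬¬(X ∧ X)   — De Morgan
= X ∧ ¬X ∨ ¬¬(X ∧ X)   — double negation
= X ∧ ¬X ∨ X ∧ X   — double negation
= X   — distribution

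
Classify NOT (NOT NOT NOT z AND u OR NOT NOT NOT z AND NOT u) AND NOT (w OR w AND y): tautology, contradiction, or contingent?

NOT (NOT NOT NOT z AND u OR NOT NOT NOT z AND NOT u) AND NOT (w OR w AND y)
= NOT NOT NOT NOT z AND NOT (w OR w AND y)
= NOT NOT z AND NOT (w OR w AND y)
= z AND NOT (w OR w AND y)
= z AND NOT w
This depends on w, z, so it is not a constant.

contingent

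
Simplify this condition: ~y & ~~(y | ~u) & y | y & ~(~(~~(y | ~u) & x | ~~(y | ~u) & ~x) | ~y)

~y & ~~(y | ~u) & y | y & ~(~(~~(y | ~u) & x | ~~(y | ~u) & ~x) | ~y)
= ~y & ~~(y | ~u) & y | y & (~~(y | ~u) & x | ~~(y | ~u) & ~x) & y   [De Morgan]
= ~y & ~~(y | ~u) & y | y & ~~(y | ~u) & y   [distribution]
= ~~(y | ~u) & y   [distribution]
= (y | ~u) & y   [double negation]
= y   [absorption]

y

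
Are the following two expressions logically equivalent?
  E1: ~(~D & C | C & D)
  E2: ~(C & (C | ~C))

Yes

E1: ~(~D & C | C & D)
    = ~C   [distribution]
E2: ~(C & (C | ~C))
    = ~C   [complement / identity]
Both reduce to ~C, so they are equivalent.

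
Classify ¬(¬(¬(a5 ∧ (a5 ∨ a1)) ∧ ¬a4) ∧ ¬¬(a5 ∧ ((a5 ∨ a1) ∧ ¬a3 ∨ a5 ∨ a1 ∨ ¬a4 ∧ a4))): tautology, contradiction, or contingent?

contingent

¬(¬(¬(a5 ∧ (a5 ∨ a1)) ∧ ¬a4) ∧ ¬¬(a5 ∧ ((a5 ∨ a1) ∧ ¬a3 ∨ a5 ∨ a1 ∨ ¬a4 ∧ a4)))
= ¬(¬(¬(a5 ∧ (a5 ∨ a1)) ∧ ¬a4) ∧ ¬¬(a5 ∧ ((a5 ∨ a1) ∧ ¬a3 ∨ a5 ∨ a1)))
= ¬(¬(¬(a5 ∧ (a5 ∨ a1)) ∧ ¬a4) ∧ ¬¬(a5 ∧ (a5 ∨ a1)))
= ¬(a5 ∧ (a5 ∨ a1)) ∧ ¬a4 ∨ ¬(a5 ∧ (a5 ∨ a1))
= ¬(a5 ∧ (a5 ∨ a1))
= ¬a5
This depends on a5, so it is not a constant.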